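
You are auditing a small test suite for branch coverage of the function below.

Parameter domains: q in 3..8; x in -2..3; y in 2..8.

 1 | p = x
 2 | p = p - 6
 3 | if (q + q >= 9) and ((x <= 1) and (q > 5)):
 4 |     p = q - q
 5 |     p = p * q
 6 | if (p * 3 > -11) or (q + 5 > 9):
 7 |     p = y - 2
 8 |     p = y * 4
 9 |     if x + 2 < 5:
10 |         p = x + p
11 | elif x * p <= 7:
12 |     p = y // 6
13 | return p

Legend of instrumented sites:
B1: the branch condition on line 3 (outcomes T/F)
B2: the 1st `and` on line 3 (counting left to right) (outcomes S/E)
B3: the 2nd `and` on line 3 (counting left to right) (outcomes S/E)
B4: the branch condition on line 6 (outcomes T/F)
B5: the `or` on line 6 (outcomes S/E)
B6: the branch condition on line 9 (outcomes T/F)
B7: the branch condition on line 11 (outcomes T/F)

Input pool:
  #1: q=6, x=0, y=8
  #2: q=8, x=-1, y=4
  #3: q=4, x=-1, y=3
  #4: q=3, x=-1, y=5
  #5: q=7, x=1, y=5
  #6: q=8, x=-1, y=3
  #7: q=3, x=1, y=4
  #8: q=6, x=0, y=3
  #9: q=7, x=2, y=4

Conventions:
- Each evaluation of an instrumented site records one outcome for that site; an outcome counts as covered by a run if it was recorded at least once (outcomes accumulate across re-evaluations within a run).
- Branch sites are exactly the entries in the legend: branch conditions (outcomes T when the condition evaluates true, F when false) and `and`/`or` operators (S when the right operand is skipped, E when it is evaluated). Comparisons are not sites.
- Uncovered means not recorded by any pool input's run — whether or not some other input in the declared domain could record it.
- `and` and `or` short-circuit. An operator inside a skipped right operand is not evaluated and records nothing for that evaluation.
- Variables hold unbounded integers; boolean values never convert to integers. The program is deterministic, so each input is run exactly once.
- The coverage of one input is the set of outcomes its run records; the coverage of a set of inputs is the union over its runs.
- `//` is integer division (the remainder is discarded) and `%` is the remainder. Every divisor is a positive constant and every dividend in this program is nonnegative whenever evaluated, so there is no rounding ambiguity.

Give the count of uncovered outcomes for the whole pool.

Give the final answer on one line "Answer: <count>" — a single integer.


run #1 (q=6, x=0, y=8) runs B2->E, B3->E, B1->T, B5->S, B4->T, B6->T; records B1=T, B2=E, B3=E, B4=T, B5=S, B6=T
run #2 (q=8, x=-1, y=4) runs B2->E, B3->E, B1->T, B5->S, B4->T, B6->T; records B1=T, B2=E, B3=E, B4=T, B5=S, B6=T
run #3 (q=4, x=-1, y=3) runs B2->S, B1->F, B5->E, B4->F, B7->T; records B1=F, B2=S, B4=F, B5=E, B7=T
run #4 (q=3, x=-1, y=5) runs B2->S, B1->F, B5->E, B4->F, B7->T; records B1=F, B2=S, B4=F, B5=E, B7=T
run #5 (q=7, x=1, y=5) runs B2->E, B3->E, B1->T, B5->S, B4->T, B6->T; records B1=T, B2=E, B3=E, B4=T, B5=S, B6=T
run #6 (q=8, x=-1, y=3) runs B2->E, B3->E, B1->T, B5->S, B4->T, B6->T; records B1=T, B2=E, B3=E, B4=T, B5=S, B6=T
run #7 (q=3, x=1, y=4) runs B2->S, B1->F, B5->E, B4->F, B7->T; records B1=F, B2=S, B4=F, B5=E, B7=T
run #8 (q=6, x=0, y=3) runs B2->E, B3->E, B1->T, B5->S, B4->T, B6->T; records B1=T, B2=E, B3=E, B4=T, B5=S, B6=T
run #9 (q=7, x=2, y=4) runs B2->E, B3->S, B1->F, B5->E, B4->T, B6->T; records B1=F, B2=E, B3=S, B4=T, B5=E, B6=T
union over the pool: B1=T, B1=F, B2=S, B2=E, B3=S, B3=E, B4=T, B4=F, B5=S, B5=E, B6=T, B7=T
uncovered (2 of 14): B6=F, B7=F
Answer: 2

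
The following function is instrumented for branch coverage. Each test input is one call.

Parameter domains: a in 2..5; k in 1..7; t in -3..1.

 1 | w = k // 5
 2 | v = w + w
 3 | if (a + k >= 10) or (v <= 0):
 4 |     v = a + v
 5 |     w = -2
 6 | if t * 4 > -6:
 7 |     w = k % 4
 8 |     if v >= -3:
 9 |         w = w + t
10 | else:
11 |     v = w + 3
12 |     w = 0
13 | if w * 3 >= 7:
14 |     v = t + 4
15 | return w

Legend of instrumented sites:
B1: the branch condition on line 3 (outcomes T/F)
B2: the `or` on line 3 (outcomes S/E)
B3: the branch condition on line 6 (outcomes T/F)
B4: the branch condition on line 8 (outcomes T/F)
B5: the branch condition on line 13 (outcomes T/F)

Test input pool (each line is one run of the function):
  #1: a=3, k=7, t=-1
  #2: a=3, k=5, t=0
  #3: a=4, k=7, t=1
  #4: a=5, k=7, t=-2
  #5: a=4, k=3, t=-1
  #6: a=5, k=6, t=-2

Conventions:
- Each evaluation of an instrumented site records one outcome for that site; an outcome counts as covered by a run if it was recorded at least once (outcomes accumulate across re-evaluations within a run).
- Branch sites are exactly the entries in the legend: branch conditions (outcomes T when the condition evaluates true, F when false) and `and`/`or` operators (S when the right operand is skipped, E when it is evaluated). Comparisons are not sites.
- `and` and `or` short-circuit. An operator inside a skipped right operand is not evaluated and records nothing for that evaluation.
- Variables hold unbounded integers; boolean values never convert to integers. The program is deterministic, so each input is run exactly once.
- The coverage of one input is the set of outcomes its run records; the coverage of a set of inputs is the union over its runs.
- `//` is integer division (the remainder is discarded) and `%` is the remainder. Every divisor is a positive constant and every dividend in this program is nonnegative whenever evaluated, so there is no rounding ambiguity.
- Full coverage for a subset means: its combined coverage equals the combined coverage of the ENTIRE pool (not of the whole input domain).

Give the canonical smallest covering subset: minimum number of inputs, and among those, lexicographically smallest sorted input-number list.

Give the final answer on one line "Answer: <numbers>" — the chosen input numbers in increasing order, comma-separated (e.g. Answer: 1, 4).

run #1 (a=3, k=7, t=-1) runs B2->S, B1->T, B3->T, B4->T, B5->F; records B1=T, B2=S, B3=T, B4=T, B5=F
run #2 (a=3, k=5, t=0) runs B2->E, B1->F, B3->T, B4->T, B5->F; records B1=F, B2=E, B3=T, B4=T, B5=F
run #3 (a=4, k=7, t=1) runs B2->S, B1->T, B3->T, B4->T, B5->T; records B1=T, B2=S, B3=T, B4=T, B5=T
run #4 (a=5, k=7, t=-2) runs B2->S, B1->T, B3->F, B5->F; records B1=T, B2=S, B3=F, B5=F
run #5 (a=4, k=3, t=-1) runs B2->E, B1->T, B3->T, B4->T, B5->F; records B1=T, B2=E, B3=T, B4=T, B5=F
run #6 (a=5, k=6, t=-2) runs B2->S, B1->T, B3->F, B5->F; records B1=T, B2=S, B3=F, B5=F
pool-wide coverage (9 outcomes): B1=T, B1=F, B2=S, B2=E, B3=T, B3=F, B4=T, B5=T, B5=F
size 1 is not enough: best union over all size-1 subsets is 5/9
size 2 is not enough: best union over all size-2 subsets is 8/9
inputs {2, 3, 4} (size 3) cover everything; no size-3 subset with a lexicographically smaller index list covers all 9

Answer: 2, 3, 4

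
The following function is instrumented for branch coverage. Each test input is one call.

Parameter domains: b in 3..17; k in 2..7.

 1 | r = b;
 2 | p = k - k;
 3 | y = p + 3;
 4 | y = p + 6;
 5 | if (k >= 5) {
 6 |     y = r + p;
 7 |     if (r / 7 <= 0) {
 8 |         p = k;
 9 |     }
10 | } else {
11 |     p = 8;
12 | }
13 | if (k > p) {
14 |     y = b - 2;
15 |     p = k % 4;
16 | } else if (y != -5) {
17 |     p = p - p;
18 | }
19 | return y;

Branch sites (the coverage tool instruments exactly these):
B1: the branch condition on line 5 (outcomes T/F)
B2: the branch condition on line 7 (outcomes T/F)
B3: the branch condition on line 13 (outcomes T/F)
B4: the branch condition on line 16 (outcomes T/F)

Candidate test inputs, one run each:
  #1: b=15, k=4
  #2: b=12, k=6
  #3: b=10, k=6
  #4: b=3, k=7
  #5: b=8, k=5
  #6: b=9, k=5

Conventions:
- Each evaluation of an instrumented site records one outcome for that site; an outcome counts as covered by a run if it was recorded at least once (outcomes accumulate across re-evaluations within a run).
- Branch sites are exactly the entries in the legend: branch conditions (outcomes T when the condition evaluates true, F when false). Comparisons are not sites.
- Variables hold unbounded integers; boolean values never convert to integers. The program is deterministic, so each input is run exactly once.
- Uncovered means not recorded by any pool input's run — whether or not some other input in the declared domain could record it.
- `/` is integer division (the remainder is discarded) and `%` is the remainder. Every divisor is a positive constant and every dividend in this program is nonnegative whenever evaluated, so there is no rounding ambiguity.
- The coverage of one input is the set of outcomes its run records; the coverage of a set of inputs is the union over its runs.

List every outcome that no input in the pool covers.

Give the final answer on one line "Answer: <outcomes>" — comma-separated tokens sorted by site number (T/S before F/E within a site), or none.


run #1 (b=15, k=4) records B1=F, B3=F, B4=T
run #2 (b=12, k=6) records B1=T, B2=F, B3=T
run #3 (b=10, k=6) records B1=T, B2=F, B3=T
run #4 (b=3, k=7) records B1=T, B2=T, B3=F, B4=T
run #5 (b=8, k=5) records B1=T, B2=F, B3=T
run #6 (b=9, k=5) records B1=T, B2=F, B3=T
union over the pool: B1=T, B1=F, B2=T, B2=F, B3=T, B3=F, B4=T
uncovered (1 of 8): B4=F
Answer: B4=F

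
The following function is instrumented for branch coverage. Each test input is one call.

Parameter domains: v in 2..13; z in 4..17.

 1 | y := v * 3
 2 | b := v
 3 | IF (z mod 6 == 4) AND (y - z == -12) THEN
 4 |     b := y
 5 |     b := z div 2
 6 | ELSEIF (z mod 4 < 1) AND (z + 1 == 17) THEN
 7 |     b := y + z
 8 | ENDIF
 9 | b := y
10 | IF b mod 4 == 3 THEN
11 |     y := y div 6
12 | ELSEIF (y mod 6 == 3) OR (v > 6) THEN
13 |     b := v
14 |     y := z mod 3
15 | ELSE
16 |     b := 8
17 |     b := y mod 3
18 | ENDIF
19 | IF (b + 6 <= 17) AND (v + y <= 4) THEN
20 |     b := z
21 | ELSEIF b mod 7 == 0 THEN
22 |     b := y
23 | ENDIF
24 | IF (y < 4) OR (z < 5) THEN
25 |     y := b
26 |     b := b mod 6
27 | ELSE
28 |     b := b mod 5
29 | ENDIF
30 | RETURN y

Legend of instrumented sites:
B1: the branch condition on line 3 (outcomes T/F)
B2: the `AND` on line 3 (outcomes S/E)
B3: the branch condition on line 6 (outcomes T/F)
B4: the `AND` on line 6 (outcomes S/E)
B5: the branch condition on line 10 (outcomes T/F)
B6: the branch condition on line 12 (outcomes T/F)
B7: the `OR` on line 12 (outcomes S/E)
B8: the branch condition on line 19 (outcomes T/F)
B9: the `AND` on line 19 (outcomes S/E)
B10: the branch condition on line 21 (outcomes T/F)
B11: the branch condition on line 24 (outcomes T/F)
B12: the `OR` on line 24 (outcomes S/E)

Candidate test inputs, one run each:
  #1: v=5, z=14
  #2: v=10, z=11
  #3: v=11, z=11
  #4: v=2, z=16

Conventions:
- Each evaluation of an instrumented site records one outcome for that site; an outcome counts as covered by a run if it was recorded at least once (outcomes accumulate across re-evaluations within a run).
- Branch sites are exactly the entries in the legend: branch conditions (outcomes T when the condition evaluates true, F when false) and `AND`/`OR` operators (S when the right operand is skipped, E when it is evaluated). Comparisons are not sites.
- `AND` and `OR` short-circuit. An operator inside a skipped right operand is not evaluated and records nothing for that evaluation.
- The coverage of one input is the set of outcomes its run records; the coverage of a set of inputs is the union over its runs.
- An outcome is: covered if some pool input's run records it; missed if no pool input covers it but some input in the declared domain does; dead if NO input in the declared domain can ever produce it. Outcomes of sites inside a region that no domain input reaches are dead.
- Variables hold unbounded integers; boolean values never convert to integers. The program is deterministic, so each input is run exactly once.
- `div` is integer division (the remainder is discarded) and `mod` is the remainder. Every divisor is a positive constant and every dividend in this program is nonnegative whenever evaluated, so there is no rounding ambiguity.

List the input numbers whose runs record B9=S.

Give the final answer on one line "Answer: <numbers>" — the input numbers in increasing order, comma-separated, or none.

input #1 (v=5, z=14): records B9=S
input #2 (v=10, z=11): does not record B9=S
input #3 (v=11, z=11): does not record B9=S
input #4 (v=2, z=16): does not record B9=S

Answer: 1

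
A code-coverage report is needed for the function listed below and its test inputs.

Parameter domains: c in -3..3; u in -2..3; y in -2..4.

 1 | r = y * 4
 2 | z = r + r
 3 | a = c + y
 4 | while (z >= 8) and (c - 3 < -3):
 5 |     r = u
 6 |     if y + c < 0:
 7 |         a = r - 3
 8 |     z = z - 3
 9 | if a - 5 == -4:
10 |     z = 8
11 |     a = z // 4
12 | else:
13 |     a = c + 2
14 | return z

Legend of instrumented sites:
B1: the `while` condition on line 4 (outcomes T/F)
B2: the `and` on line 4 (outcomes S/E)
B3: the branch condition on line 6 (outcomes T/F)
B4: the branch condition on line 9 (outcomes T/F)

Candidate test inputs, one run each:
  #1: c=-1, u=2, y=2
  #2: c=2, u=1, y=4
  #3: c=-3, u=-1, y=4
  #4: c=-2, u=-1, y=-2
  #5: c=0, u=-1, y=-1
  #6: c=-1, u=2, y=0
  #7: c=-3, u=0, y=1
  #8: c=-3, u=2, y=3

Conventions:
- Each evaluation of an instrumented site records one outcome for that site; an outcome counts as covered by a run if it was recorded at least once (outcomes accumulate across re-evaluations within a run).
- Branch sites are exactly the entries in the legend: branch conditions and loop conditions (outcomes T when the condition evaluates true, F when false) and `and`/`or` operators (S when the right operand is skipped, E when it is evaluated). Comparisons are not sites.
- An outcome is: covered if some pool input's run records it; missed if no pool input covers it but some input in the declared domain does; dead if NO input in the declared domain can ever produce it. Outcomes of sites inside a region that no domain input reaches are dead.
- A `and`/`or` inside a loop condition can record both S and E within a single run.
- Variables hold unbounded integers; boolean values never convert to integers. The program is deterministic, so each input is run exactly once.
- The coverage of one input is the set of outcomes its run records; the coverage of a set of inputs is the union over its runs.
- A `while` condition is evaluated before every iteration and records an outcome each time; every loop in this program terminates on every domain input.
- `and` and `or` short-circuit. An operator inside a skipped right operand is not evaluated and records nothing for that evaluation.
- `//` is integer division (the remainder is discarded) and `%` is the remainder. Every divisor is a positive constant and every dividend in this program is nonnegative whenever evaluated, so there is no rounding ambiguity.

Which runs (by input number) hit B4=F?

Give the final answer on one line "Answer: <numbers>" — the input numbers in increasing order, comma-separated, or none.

input #1 (c=-1, u=2, y=2): does not produce B4=F
input #2 (c=2, u=1, y=4): produces B4=F
input #3 (c=-3, u=-1, y=4): does not produce B4=F
input #4 (c=-2, u=-1, y=-2): produces B4=F
input #5 (c=0, u=-1, y=-1): produces B4=F
input #6 (c=-1, u=2, y=0): produces B4=F
input #7 (c=-3, u=0, y=1): produces B4=F
input #8 (c=-3, u=2, y=3): produces B4=F

Answer: 2, 4, 5, 6, 7, 8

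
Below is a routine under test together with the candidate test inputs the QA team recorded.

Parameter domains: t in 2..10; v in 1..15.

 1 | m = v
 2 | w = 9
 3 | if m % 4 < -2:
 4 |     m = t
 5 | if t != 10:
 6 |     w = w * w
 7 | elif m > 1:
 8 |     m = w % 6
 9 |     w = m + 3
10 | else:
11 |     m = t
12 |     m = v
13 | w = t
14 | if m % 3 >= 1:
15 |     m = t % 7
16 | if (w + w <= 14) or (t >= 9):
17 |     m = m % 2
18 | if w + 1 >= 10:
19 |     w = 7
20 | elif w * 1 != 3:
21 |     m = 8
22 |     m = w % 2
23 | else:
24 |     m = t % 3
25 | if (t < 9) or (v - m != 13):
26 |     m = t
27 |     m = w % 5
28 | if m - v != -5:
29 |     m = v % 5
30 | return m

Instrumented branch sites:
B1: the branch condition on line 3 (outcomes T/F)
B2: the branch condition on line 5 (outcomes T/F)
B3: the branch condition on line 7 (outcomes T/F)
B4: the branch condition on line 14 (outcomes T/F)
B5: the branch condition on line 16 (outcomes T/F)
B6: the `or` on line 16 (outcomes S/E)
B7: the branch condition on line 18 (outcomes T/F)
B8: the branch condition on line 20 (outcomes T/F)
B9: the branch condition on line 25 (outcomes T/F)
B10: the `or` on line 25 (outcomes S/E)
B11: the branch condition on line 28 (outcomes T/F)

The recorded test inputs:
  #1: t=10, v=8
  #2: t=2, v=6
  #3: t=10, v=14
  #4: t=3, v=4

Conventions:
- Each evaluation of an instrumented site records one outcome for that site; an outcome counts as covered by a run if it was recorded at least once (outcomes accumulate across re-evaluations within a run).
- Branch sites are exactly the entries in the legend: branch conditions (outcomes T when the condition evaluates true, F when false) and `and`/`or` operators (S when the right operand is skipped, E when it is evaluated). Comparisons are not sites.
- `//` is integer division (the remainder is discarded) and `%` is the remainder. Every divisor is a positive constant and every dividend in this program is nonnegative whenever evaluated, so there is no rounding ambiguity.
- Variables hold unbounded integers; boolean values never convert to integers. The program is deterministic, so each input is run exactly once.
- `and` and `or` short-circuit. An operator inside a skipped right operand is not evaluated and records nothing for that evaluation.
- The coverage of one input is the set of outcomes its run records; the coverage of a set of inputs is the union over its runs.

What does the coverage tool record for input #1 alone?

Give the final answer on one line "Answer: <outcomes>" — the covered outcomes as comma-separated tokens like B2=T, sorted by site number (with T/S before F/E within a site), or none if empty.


Event log for input #1 (t=10, v=8):
  B1->F, B2->F, B3->T, B4->F, B6->E, B5->T, B7->T, B10->E, B9->T, B11->T
as a set, this run covers: B1=F, B2=F, B3=T, B4=F, B5=T, B6=E, B7=T, B9=T, B10=E, B11=T
Answer: B1=F, B2=F, B3=T, B4=F, B5=T, B6=E, B7=T, B9=T, B10=E, B11=T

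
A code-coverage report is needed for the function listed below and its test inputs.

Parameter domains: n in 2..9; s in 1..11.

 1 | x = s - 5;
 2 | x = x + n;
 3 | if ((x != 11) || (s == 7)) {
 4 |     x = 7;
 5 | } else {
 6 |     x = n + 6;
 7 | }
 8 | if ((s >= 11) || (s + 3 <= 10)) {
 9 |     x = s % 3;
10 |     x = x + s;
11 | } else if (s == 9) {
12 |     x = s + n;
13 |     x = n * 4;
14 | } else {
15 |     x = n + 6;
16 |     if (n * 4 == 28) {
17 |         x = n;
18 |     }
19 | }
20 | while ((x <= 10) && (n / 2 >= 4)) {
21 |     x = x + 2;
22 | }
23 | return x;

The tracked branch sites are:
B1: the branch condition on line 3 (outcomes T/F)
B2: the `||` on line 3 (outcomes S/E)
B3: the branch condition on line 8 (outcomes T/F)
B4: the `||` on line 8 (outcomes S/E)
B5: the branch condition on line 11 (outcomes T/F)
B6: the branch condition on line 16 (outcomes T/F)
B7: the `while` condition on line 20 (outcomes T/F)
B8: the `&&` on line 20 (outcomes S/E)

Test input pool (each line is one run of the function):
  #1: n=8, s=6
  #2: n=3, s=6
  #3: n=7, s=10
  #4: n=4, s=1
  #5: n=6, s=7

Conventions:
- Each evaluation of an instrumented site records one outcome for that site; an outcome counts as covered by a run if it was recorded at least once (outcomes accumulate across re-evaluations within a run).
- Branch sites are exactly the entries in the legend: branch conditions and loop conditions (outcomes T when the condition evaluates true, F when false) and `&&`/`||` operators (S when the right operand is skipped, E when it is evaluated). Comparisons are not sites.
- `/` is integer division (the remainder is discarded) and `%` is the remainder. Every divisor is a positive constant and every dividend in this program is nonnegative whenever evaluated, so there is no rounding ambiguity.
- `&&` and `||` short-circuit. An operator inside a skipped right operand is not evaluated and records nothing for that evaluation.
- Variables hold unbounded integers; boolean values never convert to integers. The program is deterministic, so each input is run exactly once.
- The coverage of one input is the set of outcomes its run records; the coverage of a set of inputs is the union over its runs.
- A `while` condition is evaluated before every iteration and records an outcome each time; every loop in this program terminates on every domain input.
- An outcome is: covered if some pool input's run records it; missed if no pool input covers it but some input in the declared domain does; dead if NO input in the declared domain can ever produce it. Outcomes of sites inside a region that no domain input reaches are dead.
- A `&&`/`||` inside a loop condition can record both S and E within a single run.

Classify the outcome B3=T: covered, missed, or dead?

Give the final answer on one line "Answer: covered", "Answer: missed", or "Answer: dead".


B3=T is recorded by pool input(s) 1, 2, 4, 5 -> covered
Answer: covered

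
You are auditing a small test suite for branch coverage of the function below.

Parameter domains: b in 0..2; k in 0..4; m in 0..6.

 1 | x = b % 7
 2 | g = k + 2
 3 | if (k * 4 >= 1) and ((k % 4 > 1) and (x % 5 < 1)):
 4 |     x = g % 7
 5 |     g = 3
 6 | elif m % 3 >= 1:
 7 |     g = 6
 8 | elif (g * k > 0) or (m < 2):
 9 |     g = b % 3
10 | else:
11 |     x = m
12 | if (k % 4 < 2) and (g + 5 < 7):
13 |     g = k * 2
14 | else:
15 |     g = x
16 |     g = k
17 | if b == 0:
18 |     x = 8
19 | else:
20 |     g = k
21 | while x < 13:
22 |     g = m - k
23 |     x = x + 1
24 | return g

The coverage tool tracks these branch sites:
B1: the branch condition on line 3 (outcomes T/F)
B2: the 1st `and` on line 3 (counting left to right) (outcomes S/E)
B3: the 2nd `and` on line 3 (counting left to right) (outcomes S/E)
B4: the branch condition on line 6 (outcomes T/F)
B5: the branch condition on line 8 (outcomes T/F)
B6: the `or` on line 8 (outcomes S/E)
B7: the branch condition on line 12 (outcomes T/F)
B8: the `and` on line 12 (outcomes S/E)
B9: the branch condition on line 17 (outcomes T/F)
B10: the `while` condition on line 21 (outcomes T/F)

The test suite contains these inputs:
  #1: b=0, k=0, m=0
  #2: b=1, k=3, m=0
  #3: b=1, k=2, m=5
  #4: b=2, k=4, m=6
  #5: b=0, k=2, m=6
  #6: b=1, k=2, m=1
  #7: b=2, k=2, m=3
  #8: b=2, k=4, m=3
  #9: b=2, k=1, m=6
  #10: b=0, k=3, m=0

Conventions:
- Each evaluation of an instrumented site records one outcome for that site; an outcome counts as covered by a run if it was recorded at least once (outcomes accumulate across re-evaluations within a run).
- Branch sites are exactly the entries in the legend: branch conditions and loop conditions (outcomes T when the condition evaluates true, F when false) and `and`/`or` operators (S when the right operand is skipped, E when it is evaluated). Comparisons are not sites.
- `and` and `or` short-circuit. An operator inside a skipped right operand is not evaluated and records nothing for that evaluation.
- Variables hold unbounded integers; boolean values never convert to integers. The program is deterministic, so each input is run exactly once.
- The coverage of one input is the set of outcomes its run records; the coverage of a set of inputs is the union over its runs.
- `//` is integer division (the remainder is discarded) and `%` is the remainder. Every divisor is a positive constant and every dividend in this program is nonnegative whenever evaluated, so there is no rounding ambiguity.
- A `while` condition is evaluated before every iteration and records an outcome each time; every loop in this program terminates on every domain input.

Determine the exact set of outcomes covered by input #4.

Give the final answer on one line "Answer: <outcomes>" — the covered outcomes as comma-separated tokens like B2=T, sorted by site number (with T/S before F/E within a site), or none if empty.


Event log for input #4 (b=2, k=4, m=6):
  B2->E, B3->S, B1->F, B4->F, B6->S, B5->T, B8->E, B7->F, B9->F, B10->T
  B10->T, B10->T, B10->T, B10->T, B10->T, B10->T, B10->T, B10->T, B10->T, B10->T
  B10->F
as a set, this run covers: B1=F, B2=E, B3=S, B4=F, B5=T, B6=S, B7=F, B8=E, B9=F, B10=T, B10=F
Answer: B1=F, B2=E, B3=S, B4=F, B5=T, B6=S, B7=F, B8=E, B9=F, B10=T, B10=F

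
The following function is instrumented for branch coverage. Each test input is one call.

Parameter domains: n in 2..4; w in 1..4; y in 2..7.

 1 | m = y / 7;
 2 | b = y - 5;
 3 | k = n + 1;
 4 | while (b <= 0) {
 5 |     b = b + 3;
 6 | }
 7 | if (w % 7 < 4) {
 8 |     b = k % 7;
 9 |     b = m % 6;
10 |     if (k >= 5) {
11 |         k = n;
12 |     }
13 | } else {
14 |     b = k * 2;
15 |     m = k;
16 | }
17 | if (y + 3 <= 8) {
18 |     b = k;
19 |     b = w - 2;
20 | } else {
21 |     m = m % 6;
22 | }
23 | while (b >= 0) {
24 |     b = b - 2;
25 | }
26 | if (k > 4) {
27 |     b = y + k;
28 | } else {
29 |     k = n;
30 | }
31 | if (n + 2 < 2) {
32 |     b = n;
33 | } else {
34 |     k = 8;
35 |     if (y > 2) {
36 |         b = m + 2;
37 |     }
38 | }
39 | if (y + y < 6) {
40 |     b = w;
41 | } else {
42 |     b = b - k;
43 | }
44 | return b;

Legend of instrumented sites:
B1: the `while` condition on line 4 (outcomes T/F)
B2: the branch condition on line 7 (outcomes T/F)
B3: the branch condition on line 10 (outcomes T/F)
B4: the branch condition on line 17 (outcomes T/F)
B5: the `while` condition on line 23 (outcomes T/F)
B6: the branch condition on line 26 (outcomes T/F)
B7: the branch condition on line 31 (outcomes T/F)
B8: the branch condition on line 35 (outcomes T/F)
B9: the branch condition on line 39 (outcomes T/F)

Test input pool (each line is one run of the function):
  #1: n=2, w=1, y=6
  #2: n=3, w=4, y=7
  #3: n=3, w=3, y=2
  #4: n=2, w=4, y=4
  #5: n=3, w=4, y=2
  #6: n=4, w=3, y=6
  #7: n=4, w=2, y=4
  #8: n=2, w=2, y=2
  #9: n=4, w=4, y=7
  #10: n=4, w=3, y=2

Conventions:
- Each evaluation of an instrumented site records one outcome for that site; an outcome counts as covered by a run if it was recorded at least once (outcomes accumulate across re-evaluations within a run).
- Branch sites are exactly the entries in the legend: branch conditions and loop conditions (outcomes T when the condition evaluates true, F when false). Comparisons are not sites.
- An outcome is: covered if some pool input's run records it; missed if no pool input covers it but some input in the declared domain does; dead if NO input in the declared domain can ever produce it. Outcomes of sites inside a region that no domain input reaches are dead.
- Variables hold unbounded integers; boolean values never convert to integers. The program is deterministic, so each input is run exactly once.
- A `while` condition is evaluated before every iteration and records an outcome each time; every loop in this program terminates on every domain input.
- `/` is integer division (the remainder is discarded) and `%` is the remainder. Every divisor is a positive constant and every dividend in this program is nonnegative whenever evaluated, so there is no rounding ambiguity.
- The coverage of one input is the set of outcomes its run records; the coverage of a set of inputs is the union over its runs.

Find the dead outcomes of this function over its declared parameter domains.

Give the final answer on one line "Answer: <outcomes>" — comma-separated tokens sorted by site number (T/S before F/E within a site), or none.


checking every outcome against all 72 domain inputs:
  B7=T: no domain input ever produces it -> dead
  reachable outcomes have witnesses, e.g. B1=T (e.g. n=2, w=1, y=2), B1=F (e.g. n=2, w=1, y=2), B2=T (e.g. n=2, w=1, y=2), B2=F (e.g. n=2, w=4, y=2)
Answer: B7=T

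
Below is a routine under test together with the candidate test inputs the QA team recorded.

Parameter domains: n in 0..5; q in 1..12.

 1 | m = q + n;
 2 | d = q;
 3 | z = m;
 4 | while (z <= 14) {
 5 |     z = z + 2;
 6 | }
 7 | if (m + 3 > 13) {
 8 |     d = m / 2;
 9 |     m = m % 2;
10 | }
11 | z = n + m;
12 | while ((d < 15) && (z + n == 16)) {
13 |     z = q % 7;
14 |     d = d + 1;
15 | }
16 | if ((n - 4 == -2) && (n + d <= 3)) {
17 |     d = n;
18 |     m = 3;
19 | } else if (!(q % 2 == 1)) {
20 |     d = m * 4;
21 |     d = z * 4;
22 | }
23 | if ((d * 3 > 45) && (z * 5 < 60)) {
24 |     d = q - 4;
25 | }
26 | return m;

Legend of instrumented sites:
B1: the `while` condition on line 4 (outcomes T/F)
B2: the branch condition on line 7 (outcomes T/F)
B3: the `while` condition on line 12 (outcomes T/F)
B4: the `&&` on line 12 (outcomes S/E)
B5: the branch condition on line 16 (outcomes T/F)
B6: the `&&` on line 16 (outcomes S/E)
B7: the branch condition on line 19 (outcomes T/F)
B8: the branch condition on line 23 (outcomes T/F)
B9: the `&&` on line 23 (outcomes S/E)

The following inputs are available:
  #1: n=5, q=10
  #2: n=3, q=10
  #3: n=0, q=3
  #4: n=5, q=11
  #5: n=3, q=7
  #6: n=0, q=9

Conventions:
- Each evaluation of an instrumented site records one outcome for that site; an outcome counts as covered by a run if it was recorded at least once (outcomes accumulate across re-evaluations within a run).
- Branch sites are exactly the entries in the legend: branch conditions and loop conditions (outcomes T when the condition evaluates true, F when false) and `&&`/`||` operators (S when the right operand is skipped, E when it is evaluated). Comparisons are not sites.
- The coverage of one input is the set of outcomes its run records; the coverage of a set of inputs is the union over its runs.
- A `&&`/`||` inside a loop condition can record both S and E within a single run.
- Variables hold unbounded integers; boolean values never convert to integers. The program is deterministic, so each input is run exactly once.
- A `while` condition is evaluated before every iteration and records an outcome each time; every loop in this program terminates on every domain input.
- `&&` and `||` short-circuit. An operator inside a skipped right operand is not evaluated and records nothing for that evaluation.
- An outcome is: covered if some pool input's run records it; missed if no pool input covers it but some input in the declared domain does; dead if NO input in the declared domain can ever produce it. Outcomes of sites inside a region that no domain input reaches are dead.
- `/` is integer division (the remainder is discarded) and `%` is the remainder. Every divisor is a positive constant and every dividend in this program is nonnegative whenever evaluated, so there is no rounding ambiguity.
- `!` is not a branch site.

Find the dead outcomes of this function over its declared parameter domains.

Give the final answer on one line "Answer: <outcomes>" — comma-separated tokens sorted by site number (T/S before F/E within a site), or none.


checking every outcome against all 72 domain inputs:
  B4=S: no domain input ever produces it -> dead
  reachable outcomes have witnesses, e.g. B1=T (e.g. n=0, q=1), B1=F (e.g. n=0, q=1), B2=T (e.g. n=0, q=11), B2=F (e.g. n=0, q=1)
Answer: B4=S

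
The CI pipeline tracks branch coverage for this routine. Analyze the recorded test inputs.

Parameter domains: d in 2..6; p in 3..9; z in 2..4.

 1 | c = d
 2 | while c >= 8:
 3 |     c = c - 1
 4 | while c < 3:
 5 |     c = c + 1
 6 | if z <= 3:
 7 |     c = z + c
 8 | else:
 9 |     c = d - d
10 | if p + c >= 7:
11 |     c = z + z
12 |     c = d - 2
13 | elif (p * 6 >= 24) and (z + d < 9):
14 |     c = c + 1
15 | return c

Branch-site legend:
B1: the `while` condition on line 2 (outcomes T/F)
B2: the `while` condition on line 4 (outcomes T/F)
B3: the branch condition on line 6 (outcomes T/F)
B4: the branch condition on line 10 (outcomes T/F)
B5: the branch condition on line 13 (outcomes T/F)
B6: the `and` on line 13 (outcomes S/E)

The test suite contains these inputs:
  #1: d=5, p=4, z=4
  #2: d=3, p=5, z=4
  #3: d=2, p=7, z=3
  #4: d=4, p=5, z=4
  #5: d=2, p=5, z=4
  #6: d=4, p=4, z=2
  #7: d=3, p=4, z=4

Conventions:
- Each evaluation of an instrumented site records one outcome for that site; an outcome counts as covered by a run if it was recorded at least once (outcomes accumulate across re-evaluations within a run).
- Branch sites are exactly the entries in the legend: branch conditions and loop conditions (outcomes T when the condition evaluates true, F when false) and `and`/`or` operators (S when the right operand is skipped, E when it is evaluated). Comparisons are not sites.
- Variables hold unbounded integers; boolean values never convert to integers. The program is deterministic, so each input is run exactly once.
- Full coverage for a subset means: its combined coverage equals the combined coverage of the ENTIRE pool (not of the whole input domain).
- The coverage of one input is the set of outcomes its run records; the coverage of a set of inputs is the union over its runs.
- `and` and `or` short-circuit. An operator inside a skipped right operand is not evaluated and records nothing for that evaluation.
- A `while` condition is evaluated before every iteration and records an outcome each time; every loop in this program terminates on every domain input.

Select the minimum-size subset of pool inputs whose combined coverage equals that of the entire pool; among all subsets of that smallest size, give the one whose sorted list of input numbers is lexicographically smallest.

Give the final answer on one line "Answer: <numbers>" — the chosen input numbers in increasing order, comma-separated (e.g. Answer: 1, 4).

test 1 (d=5, p=4, z=4) hits B1=F, B2=F, B3=F, B4=F, B5=F, B6=E
test 2 (d=3, p=5, z=4) hits B1=F, B2=F, B3=F, B4=F, B5=T, B6=E
test 3 (d=2, p=7, z=3) hits B1=F, B2=T, B2=F, B3=T, B4=T
test 4 (d=4, p=5, z=4) hits B1=F, B2=F, B3=F, B4=F, B5=T, B6=E
test 5 (d=2, p=5, z=4) hits B1=F, B2=T, B2=F, B3=F, B4=F, B5=T, B6=E
test 6 (d=4, p=4, z=2) hits B1=F, B2=F, B3=T, B4=T
test 7 (d=3, p=4, z=4) hits B1=F, B2=F, B3=F, B4=F, B5=T, B6=E
together the pool reaches 10 outcomes: B1=F, B2=T, B2=F, B3=T, B3=F, B4=T, B4=F, B5=T, B5=F, B6=E
size 1 is not enough: best union over all size-1 subsets is 7/10
size 2 is not enough: best union over all size-2 subsets is 9/10
at size 3, {1, 2, 3} reaches all 10 outcomes; every lexicographically earlier size-3 subset fails

Answer: 1, 2, 3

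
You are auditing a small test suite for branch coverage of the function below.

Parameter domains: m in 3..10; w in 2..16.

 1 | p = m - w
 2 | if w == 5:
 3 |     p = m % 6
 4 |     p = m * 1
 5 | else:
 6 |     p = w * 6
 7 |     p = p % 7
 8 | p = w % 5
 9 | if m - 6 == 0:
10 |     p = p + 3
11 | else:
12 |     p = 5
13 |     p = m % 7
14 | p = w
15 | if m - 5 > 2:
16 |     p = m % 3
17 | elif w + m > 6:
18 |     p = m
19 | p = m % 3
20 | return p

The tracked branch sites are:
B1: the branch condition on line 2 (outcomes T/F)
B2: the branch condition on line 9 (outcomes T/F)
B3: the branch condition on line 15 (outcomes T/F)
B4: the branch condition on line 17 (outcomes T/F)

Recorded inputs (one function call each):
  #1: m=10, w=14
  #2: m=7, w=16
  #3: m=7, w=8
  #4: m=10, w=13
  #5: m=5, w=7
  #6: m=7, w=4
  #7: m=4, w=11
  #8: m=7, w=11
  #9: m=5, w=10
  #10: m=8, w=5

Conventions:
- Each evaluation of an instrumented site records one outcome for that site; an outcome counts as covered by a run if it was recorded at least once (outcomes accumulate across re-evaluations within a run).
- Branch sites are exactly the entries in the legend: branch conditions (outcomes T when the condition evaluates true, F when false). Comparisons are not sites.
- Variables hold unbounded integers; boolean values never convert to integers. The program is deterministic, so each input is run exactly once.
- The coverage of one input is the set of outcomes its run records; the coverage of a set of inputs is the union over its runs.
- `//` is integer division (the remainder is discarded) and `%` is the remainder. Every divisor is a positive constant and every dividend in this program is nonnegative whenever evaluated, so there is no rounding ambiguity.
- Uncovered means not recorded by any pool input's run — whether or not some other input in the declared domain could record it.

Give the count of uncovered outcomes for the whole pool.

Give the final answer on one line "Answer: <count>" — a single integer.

#1 (m=10, w=14) -> B1->F, B2->F, B3->T; covered: B1=F, B2=F, B3=T
#2 (m=7, w=16) -> B1->F, B2->F, B3->F, B4->T; covered: B1=F, B2=F, B3=F, B4=T
#3 (m=7, w=8) -> B1->F, B2->F, B3->F, B4->T; covered: B1=F, B2=F, B3=F, B4=T
#4 (m=10, w=13) -> B1->F, B2->F, B3->T; covered: B1=F, B2=F, B3=T
#5 (m=5, w=7) -> B1->F, B2->F, B3->F, B4->T; covered: B1=F, B2=F, B3=F, B4=T
#6 (m=7, w=4) -> B1->F, B2->F, B3->F, B4->T; covered: B1=F, B2=F, B3=F, B4=T
#7 (m=4, w=11) -> B1->F, B2->F, B3->F, B4->T; covered: B1=F, B2=F, B3=F, B4=T
#8 (m=7, w=11) -> B1->F, B2->F, B3->F, B4->T; covered: B1=F, B2=F, B3=F, B4=T
#9 (m=5, w=10) -> B1->F, B2->F, B3->F, B4->T; covered: B1=F, B2=F, B3=F, B4=T
#10 (m=8, w=5) -> B1->T, B2->F, B3->T; covered: B1=T, B2=F, B3=T
union over the pool: B1=T, B1=F, B2=F, B3=T, B3=F, B4=T
uncovered (2 of 8): B2=T, B4=F

Answer: 2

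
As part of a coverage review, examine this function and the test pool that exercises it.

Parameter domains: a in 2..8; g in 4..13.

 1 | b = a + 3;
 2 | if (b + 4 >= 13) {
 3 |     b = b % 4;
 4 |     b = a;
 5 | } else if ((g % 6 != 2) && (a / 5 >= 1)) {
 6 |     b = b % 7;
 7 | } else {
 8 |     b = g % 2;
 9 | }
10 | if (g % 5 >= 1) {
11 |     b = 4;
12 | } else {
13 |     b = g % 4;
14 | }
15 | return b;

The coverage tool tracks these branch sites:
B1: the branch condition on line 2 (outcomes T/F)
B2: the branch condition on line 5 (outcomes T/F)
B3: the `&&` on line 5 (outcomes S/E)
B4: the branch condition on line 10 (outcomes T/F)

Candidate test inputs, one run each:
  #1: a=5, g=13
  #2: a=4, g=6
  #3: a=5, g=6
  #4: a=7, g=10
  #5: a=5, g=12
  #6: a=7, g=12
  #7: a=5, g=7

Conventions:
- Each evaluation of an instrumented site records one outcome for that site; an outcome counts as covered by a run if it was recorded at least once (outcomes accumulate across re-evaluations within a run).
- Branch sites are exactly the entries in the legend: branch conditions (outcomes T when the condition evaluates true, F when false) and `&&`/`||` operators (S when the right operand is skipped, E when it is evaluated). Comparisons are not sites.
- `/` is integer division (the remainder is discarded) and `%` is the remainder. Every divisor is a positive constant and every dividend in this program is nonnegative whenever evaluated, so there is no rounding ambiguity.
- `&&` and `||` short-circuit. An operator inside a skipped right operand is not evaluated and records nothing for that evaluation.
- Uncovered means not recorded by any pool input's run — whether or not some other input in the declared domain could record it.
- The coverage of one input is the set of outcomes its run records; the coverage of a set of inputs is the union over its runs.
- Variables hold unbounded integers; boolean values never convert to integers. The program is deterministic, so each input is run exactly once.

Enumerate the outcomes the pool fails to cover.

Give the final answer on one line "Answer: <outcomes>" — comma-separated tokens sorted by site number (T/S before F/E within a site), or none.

input #1, a=5, g=13: events B1->F, B3->E, B2->T, B4->T; outcomes B1=F, B2=T, B3=E, B4=T
input #2, a=4, g=6: events B1->F, B3->E, B2->F, B4->T; outcomes B1=F, B2=F, B3=E, B4=T
input #3, a=5, g=6: events B1->F, B3->E, B2->T, B4->T; outcomes B1=F, B2=T, B3=E, B4=T
input #4, a=7, g=10: events B1->T, B4->F; outcomes B1=T, B4=F
input #5, a=5, g=12: events B1->F, B3->E, B2->T, B4->T; outcomes B1=F, B2=T, B3=E, B4=T
input #6, a=7, g=12: events B1->T, B4->T; outcomes B1=T, B4=T
input #7, a=5, g=7: events B1->F, B3->E, B2->T, B4->T; outcomes B1=F, B2=T, B3=E, B4=T
union over the pool: B1=T, B1=F, B2=T, B2=F, B3=E, B4=T, B4=F
uncovered (1 of 8): B3=S

Answer: B3=S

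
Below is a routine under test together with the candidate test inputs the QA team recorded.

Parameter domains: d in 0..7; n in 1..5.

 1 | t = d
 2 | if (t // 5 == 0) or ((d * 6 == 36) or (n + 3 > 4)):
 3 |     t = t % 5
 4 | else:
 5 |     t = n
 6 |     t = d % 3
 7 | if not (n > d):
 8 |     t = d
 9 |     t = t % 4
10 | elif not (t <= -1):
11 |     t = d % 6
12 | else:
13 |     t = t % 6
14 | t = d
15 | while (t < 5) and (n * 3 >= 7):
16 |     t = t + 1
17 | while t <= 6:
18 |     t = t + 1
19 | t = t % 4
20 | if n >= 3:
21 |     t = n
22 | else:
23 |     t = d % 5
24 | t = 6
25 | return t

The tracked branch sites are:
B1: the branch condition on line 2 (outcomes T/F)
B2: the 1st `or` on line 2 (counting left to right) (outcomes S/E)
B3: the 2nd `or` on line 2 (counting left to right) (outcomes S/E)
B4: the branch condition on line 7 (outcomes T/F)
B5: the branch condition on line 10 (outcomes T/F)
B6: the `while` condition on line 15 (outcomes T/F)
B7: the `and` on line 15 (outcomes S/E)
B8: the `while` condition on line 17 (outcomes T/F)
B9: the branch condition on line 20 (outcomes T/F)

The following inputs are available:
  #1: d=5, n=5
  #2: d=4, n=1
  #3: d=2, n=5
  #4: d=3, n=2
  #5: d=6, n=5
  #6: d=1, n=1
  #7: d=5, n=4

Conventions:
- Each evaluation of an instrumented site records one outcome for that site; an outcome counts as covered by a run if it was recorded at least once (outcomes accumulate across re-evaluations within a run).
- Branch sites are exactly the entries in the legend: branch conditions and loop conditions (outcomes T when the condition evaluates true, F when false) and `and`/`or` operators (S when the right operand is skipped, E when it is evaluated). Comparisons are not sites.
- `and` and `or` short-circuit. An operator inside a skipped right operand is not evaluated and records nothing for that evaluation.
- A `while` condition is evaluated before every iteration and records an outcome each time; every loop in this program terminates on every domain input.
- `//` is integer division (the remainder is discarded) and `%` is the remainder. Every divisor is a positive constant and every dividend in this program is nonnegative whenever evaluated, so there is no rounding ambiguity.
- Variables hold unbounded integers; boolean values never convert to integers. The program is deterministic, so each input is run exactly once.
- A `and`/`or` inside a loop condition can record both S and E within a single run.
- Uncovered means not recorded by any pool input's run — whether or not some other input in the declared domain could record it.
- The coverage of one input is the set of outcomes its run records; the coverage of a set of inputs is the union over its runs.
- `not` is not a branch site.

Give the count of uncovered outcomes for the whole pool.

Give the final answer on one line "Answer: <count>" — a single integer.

test 1 (d=5, n=5) hits B1=T, B2=E, B3=E, B4=T, B6=F, B7=S, B8=T, B8=F, B9=T
test 2 (d=4, n=1) hits B1=T, B2=S, B4=T, B6=F, B7=E, B8=T, B8=F, B9=F
test 3 (d=2, n=5) hits B1=T, B2=S, B4=F, B5=T, B6=T, B6=F, B7=S, B7=E, B8=T, B8=F, B9=T
test 4 (d=3, n=2) hits B1=T, B2=S, B4=T, B6=F, B7=E, B8=T, B8=F, B9=F
test 5 (d=6, n=5) hits B1=T, B2=E, B3=S, B4=T, B6=F, B7=S, B8=T, B8=F, B9=T
test 6 (d=1, n=1) hits B1=T, B2=S, B4=T, B6=F, B7=E, B8=T, B8=F, B9=F
test 7 (d=5, n=4) hits B1=T, B2=E, B3=E, B4=T, B6=F, B7=S, B8=T, B8=F, B9=T
union over the pool: B1=T, B2=S, B2=E, B3=S, B3=E, B4=T, B4=F, B5=T, B6=T, B6=F, B7=S, B7=E, B8=T, B8=F, B9=T, B9=F
uncovered (2 of 18): B1=F, B5=F

Answer: 2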